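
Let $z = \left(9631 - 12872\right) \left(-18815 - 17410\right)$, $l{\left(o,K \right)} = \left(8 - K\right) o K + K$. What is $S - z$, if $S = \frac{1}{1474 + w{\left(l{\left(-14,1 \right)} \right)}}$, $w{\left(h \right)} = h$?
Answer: $- \frac{161666994824}{1377} \approx -1.1741 \cdot 10^{8}$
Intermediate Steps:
$l{\left(o,K \right)} = K + K o \left(8 - K\right)$ ($l{\left(o,K \right)} = o \left(8 - K\right) K + K = K o \left(8 - K\right) + K = K + K o \left(8 - K\right)$)
$S = \frac{1}{1377}$ ($S = \frac{1}{1474 + 1 \left(1 + 8 \left(-14\right) - 1 \left(-14\right)\right)} = \frac{1}{1474 + 1 \left(1 - 112 + 14\right)} = \frac{1}{1474 + 1 \left(-97\right)} = \frac{1}{1474 - 97} = \frac{1}{1377} \approx 0.00072622$)
$z = 117405225$ ($z = \left(-3241\right) \left(-36225\right) = 117405225$)
$S - z = \frac{1}{1377} - 117405225 = - \frac{161666994824}{1377}$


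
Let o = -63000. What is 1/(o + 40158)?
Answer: -1/22842 ≈ -4.3779e-5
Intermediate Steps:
1/(o + 40158) = 1/(-63000 + 40158) = 1/(-22842) = -1/22842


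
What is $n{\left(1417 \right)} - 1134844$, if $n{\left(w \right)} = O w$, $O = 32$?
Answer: $-1089500$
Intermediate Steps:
$n{\left(w \right)} = 32 w$
$n{\left(1417 \right)} - 1134844 = 32 \cdot 1417 - 1134844 = 45344 - 1134844 = -1089500$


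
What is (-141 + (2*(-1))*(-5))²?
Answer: 17161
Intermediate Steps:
(-141 + (2*(-1))*(-5))² = (-141 - 2*(-5))² = (-141 + 10)² = (-131)² = 17161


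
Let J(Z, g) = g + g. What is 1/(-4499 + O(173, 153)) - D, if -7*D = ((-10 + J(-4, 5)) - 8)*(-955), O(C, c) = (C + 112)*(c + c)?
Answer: 631912047/578977 ≈ 1091.4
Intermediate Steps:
O(C, c) = 2*c*(112 + C) (O(C, c) = (112 + C)*(2*c) = 2*c*(112 + C))
J(Z, g) = 2*g
D = -7640/7 (D = -((-10 + 2*5) - 8)*(-955)/7 = -((-10 + 10) - 8)*(-955)/7 = -(0 - 8)*(-955)/7 = -(-8)*(-955)/7 = -1/7*7640 = -7640/7 ≈ -1091.4)
1/(-4499 + O(173, 153)) - D = 1/(-4499 + 2*153*(112 + 173)) - 1*(-7640/7) = 1/(-4499 + 2*153*285) + 7640/7 = 1/(-4499 + 87210) + 7640/7 = 1/82711 + 7640/7 = 631912047/578977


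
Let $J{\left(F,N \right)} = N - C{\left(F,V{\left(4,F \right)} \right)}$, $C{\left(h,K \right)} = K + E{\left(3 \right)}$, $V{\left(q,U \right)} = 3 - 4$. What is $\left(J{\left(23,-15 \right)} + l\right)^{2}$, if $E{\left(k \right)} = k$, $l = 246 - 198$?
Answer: $961$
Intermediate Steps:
$l = 48$
$V{\left(q,U \right)} = -1$ ($V{\left(q,U \right)} = 3 - 4 = -1$)
$C{\left(h,K \right)} = 3 + K$ ($C{\left(h,K \right)} = K + 3 = 3 + K$)
$J{\left(F,N \right)} = -2 + N$ ($J{\left(F,N \right)} = N - \left(3 - 1\right) = N - 2 = -2 + N$)
$\left(J{\left(23,-15 \right)} + l\right)^{2} = \left(\left(-2 - 15\right) + 48\right)^{2} = \left(-17 + 48\right)^{2} = 31^{2} = 961$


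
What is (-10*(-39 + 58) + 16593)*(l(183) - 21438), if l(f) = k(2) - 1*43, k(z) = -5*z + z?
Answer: -352484067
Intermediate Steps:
k(z) = -4*z
l(f) = -51 (l(f) = -4*2 - 1*43 = -8 - 43 = -51)
(-10*(-39 + 58) + 16593)*(l(183) - 21438) = (-10*(-39 + 58) + 16593)*(-51 - 21438) = (-10*19 + 16593)*(-21489) = (-190 + 16593)*(-21489) = 16403*(-21489) = -352484067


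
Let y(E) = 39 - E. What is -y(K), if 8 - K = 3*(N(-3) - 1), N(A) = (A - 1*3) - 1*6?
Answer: 8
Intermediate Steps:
N(A) = -9 + A (N(A) = (A - 3) - 6 = (-3 + A) - 6 = -9 + A)
K = 47 (K = 8 - 3*((-9 - 3) - 1) = 8 - 3*(-12 - 1) = 8 - 3*(-13) = 8 - 1*(-39) = 8 + 39 = 47)
-y(K) = -(39 - 1*47) = -(39 - 47) = -1*(-8) = 8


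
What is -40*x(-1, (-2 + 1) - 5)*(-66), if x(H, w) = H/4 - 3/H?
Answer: 7260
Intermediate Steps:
x(H, w) = -3/H + H/4 (x(H, w) = H*(¼) - 3/H = H/4 - 3/H = -3/H + H/4)
-40*x(-1, (-2 + 1) - 5)*(-66) = -40*(-3/(-1) + (¼)*(-1))*(-66) = -40*(-3*(-1) - ¼)*(-66) = -40*(3 - ¼)*(-66) = -40*11/4*(-66) = -110*(-66) = 7260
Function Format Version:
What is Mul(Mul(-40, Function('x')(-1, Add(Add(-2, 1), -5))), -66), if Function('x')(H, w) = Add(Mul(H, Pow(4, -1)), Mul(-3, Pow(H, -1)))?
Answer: 7260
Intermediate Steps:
Function('x')(H, w) = Add(Mul(-3, Pow(H, -1)), Mul(Rational(1, 4), H)) (Function('x')(H, w) = Add(Mul(H, Rational(1, 4)), Mul(-3, Pow(H, -1))) = Add(Mul(Rational(1, 4), H), Mul(-3, Pow(H, -1))) = Add(Mul(-3, Pow(H, -1)), Mul(Rational(1, 4), H)))
Mul(Mul(-40, Function('x')(-1, Add(Add(-2, 1), -5))), -66) = Mul(Mul(-40, Add(Mul(-3, Pow(-1, -1)), Mul(Rational(1, 4), -1))), -66) = Mul(Mul(-40, Add(Mul(-3, -1), Rational(-1, 4))), -66) = Mul(Mul(-40, Add(3, Rational(-1, 4))), -66) = Mul(Mul(-40, Rational(11, 4)), -66) = Mul(-110, -66) = 7260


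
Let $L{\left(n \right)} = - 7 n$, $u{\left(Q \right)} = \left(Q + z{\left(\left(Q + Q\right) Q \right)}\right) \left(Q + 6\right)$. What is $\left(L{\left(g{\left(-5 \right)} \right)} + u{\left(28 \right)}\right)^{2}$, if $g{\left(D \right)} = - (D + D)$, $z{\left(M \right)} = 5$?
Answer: $1106704$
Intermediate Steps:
$g{\left(D \right)} = - 2 D$
$u{\left(Q \right)} = \left(5 + Q\right) \left(6 + Q\right)$ ($u{\left(Q \right)} = \left(Q + 5\right) \left(Q + 6\right) = \left(5 + Q\right) \left(6 + Q\right)$)
$\left(L{\left(g{\left(-5 \right)} \right)} + u{\left(28 \right)}\right)^{2} = \left(- 7 \left(\left(-2\right) \left(-5\right)\right) + \left(30 + 28^{2} + 11 \cdot 28\right)\right)^{2} = \left(\left(-7\right) 10 + \left(30 + 784 + 308\right)\right)^{2} = \left(-70 + 1122\right)^{2} = 1052^{2} = 1106704$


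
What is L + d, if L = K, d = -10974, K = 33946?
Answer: 22972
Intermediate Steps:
L = 33946
L + d = 33946 - 10974 = 22972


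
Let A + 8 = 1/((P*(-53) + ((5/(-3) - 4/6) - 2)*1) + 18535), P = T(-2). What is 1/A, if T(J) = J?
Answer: -55910/447277 ≈ -0.12500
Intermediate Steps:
P = -2
A = -447277/55910 (A = -8 + 1/((-2*(-53) + ((5/(-3) - 4/6) - 2)*1) + 18535) = -8 + 1/((106 + ((5*(-⅓) - 4*⅙) - 2)*1) + 18535) = -8 + 1/((106 + ((-5/3 - ⅔) - 2)*1) + 18535) = -8 + 1/((106 + (-7/3 - 2)*1) + 18535) = -8 + 1/((106 - 13/3*1) + 18535) = -8 + 1/((106 - 13/3) + 18535) = -8 + 1/(305/3 + 18535) = -8 + 1/(55910/3) = -8 + 3/55910 = -447277/55910 ≈ -7.9999)
1/A = 1/(-447277/55910) = -55910/447277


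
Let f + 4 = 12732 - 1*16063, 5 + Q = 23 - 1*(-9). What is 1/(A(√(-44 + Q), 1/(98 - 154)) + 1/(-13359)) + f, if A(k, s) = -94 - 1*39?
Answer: -5925467939/1776748 ≈ -3335.0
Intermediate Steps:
Q = 27 (Q = -5 + (23 - 1*(-9)) = -5 + (23 + 9) = -5 + 32 = 27)
A(k, s) = -133 (A(k, s) = -94 - 39 = -133)
f = -3335 (f = -4 + (12732 - 1*16063) = -4 + (12732 - 16063) = -4 - 3331 = -3335)
1/(A(√(-44 + Q), 1/(98 - 154)) + 1/(-13359)) + f = 1/(-133 + 1/(-13359)) - 3335 = 1/(-133 - 1/13359) - 3335 = 1/(-1776748/13359) - 3335 = -13359/1776748 - 3335 = -5925467939/1776748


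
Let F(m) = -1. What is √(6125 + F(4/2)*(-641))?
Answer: √6766 ≈ 82.256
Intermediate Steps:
√(6125 + F(4/2)*(-641)) = √(6125 - 1*(-641)) = √(6125 + 641) = √6766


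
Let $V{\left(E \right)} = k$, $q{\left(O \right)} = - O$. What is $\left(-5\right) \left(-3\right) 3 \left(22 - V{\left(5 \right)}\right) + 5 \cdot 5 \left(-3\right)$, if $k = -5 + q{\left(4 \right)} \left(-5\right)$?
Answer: $240$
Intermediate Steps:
$k = 15$ ($k = -5 + \left(-1\right) 4 \left(-5\right) = -5 - -20 = -5 + 20 = 15$)
$V{\left(E \right)} = 15$
$\left(-5\right) \left(-3\right) 3 \left(22 - V{\left(5 \right)}\right) + 5 \cdot 5 \left(-3\right) = \left(-5\right) \left(-3\right) 3 \left(22 - 15\right) + 5 \cdot 5 \left(-3\right) = 15 \cdot 3 \left(22 - 15\right) + 25 \left(-3\right) = 45 \cdot 7 - 75 = 315 - 75 = 240$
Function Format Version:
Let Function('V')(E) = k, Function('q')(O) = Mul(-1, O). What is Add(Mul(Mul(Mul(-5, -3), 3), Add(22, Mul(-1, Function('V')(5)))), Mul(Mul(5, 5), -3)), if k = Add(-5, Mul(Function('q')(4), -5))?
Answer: 240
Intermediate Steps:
k = 15 (k = Add(-5, Mul(Mul(-1, 4), -5)) = Add(-5, Mul(-4, -5)) = Add(-5, 20) = 15)
Function('V')(E) = 15
Add(Mul(Mul(Mul(-5, -3), 3), Add(22, Mul(-1, Function('V')(5)))), Mul(Mul(5, 5), -3)) = Add(Mul(Mul(Mul(-5, -3), 3), Add(22, Mul(-1, 15))), Mul(Mul(5, 5), -3)) = Add(Mul(Mul(15, 3), Add(22, -15)), Mul(25, -3)) = Add(Mul(45, 7), -75) = Add(315, -75) = 240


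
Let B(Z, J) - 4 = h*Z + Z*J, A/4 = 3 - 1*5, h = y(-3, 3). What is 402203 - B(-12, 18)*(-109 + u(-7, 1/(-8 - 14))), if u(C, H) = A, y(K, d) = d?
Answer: 373187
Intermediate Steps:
h = 3
A = -8 (A = 4*(3 - 1*5) = 4*(3 - 5) = 4*(-2) = -8)
B(Z, J) = 4 + 3*Z + J*Z (B(Z, J) = 4 + (3*Z + Z*J) = 4 + (3*Z + J*Z) = 4 + 3*Z + J*Z)
u(C, H) = -8
402203 - B(-12, 18)*(-109 + u(-7, 1/(-8 - 14))) = 402203 - (4 + 3*(-12) + 18*(-12))*(-109 - 8) = 402203 - (4 - 36 - 216)*(-117) = 402203 - (-248)*(-117) = 402203 - 1*29016 = 402203 - 29016 = 373187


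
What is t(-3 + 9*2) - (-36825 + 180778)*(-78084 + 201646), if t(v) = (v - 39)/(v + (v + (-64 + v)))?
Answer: -337955291110/19 ≈ -1.7787e+10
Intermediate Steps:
t(v) = (-39 + v)/(-64 + 3*v) (t(v) = (-39 + v)/(v + (-64 + 2*v)) = (-39 + v)/(-64 + 3*v))
t(-3 + 9*2) - (-36825 + 180778)*(-78084 + 201646) = (-39 + (-3 + 9*2))/(-64 + 3*(-3 + 9*2)) - (-36825 + 180778)*(-78084 + 201646) = (-39 + (-3 + 18))/(-64 + 3*(-3 + 18)) - 143953*123562 = (-39 + 15)/(-64 + 3*15) - 1*17787120586 = -24/(-64 + 45) - 17787120586 = -24/(-19) - 17787120586 = -1/19*(-24) - 17787120586 = 24/19 - 17787120586 = -337955291110/19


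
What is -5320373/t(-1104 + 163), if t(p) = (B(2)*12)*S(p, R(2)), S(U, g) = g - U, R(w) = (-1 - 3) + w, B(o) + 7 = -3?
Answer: 5320373/112680 ≈ 47.217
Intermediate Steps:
B(o) = -10 (B(o) = -7 - 3 = -10)
R(w) = -4 + w
t(p) = 240 + 120*p (t(p) = (-10*12)*((-4 + 2) - p) = -120*(-2 - p) = 240 + 120*p)
-5320373/t(-1104 + 163) = -5320373/(240 + 120*(-1104 + 163)) = -5320373/(240 + 120*(-941)) = -5320373/(240 - 112920) = -5320373/(-112680) = -5320373*(-1/112680) = 5320373/112680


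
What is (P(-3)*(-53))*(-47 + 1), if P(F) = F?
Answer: -7314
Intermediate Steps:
(P(-3)*(-53))*(-47 + 1) = (-3*(-53))*(-47 + 1) = 159*(-46) = -7314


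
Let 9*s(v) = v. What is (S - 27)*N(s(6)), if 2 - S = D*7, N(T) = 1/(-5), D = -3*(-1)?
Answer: 46/5 ≈ 9.2000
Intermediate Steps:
s(v) = v/9
D = 3
N(T) = -⅕
S = -19 (S = 2 - 3*7 = 2 - 1*21 = 2 - 21 = -19)
(S - 27)*N(s(6)) = (-19 - 27)*(-⅕) = -46*(-⅕) = 46/5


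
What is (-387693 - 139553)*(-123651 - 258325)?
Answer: 201395318096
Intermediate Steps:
(-387693 - 139553)*(-123651 - 258325) = -527246*(-381976) = 201395318096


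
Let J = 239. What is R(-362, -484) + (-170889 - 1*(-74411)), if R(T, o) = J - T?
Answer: -95877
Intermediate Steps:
R(T, o) = 239 - T
R(-362, -484) + (-170889 - 1*(-74411)) = (239 - 1*(-362)) + (-170889 - 1*(-74411)) = (239 + 362) + (-170889 + 74411) = 601 - 96478 = -95877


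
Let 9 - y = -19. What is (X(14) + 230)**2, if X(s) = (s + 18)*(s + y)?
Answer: 2477476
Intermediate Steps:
y = 28 (y = 9 - 1*(-19) = 9 + 19 = 28)
X(s) = (18 + s)*(28 + s) (X(s) = (s + 18)*(s + 28) = (18 + s)*(28 + s))
(X(14) + 230)**2 = ((504 + 14**2 + 46*14) + 230)**2 = ((504 + 196 + 644) + 230)**2 = (1344 + 230)**2 = 1574**2 = 2477476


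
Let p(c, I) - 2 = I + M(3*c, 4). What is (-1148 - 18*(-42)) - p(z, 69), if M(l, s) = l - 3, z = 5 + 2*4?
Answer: -499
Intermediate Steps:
z = 13 (z = 5 + 8 = 13)
M(l, s) = -3 + l
p(c, I) = -1 + I + 3*c (p(c, I) = 2 + (I + (-3 + 3*c)) = 2 + (-3 + I + 3*c) = -1 + I + 3*c)
(-1148 - 18*(-42)) - p(z, 69) = (-1148 - 18*(-42)) - (-1 + 69 + 3*13) = (-1148 + 756) - (-1 + 69 + 39) = -392 - 1*107 = -392 - 107 = -499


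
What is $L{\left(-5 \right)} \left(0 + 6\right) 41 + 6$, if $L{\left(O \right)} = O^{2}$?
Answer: $6156$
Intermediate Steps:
$L{\left(-5 \right)} \left(0 + 6\right) 41 + 6 = \left(-5\right)^{2} \left(0 + 6\right) 41 + 6 = 25 \cdot 6 \cdot 41 + 6 = 150 \cdot 41 + 6 = 6150 + 6 = 6156$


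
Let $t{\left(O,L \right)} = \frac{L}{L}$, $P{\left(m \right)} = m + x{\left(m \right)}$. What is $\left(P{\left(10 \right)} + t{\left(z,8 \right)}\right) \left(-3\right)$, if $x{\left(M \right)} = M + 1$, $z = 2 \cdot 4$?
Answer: $-66$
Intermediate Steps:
$z = 8$
$x{\left(M \right)} = 1 + M$
$P{\left(m \right)} = 1 + 2 m$ ($P{\left(m \right)} = m + \left(1 + m\right) = 1 + 2 m$)
$t{\left(O,L \right)} = 1$
$\left(P{\left(10 \right)} + t{\left(z,8 \right)}\right) \left(-3\right) = \left(\left(1 + 2 \cdot 10\right) + 1\right) \left(-3\right) = \left(\left(1 + 20\right) + 1\right) \left(-3\right) = \left(21 + 1\right) \left(-3\right) = 22 \left(-3\right) = -66$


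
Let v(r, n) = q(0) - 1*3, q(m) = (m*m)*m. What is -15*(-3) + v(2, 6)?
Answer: 42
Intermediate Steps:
q(m) = m³ (q(m) = m²*m = m³)
v(r, n) = -3 (v(r, n) = 0³ - 1*3 = 0 - 3 = -3)
-15*(-3) + v(2, 6) = -15*(-3) - 3 = 45 - 3 = 42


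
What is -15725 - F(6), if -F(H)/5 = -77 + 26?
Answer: -15980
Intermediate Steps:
F(H) = 255 (F(H) = -5*(-77 + 26) = -5*(-51) = 255)
-15725 - F(6) = -15725 - 1*255 = -15725 - 255 = -15980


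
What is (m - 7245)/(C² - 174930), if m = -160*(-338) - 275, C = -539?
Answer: 46560/115591 ≈ 0.40280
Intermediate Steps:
m = 53805 (m = 54080 - 275 = 53805)
(m - 7245)/(C² - 174930) = (53805 - 7245)/((-539)² - 174930) = 46560/(290521 - 174930) = 46560/115591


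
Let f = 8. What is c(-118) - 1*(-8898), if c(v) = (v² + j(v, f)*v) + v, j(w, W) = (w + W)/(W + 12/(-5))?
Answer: 175153/7 ≈ 25022.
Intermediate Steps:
j(w, W) = (W + w)/(-12/5 + W) (j(w, W) = (W + w)/(W + 12*(-⅕)) = (W + w)/(W - 12/5) = (W + w)/(-12/5 + W))
c(v) = v + v² + v*(10/7 + 5*v/28) (c(v) = (v² + (5*(8 + v)/(-12 + 5*8))*v) + v = (v² + (5*(8 + v)/(-12 + 40))*v) + v = (v² + (5*(8 + v)/28)*v) + v = (v² + (5*(1/28)*(8 + v))*v) + v = (v² + (10/7 + 5*v/28)*v) + v = (v² + v*(10/7 + 5*v/28)) + v = v + v² + v*(10/7 + 5*v/28))
c(-118) - 1*(-8898) = (1/28)*(-118)*(68 + 33*(-118)) - 1*(-8898) = (1/28)*(-118)*(68 - 3894) + 8898 = (1/28)*(-118)*(-3826) + 8898 = 112867/7 + 8898 = 175153/7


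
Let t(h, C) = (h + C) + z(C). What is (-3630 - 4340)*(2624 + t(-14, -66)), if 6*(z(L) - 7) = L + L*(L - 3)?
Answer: -26293030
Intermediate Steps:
z(L) = 7 + L/6 + L*(-3 + L)/6 (z(L) = 7 + (L + L*(L - 3))/6 = 7 + (L + L*(-3 + L))/6 = 7 + (L/6 + L*(-3 + L)/6) = 7 + L/6 + L*(-3 + L)/6)
t(h, C) = 7 + h + C²/6 + 2*C/3 (t(h, C) = (h + C) + (7 - C/3 + C²/6) = (C + h) + (7 - C/3 + C²/6) = 7 + h + C²/6 + 2*C/3)
(-3630 - 4340)*(2624 + t(-14, -66)) = (-3630 - 4340)*(2624 + (7 - 14 + (⅙)*(-66)² + (⅔)*(-66))) = -7970*(2624 + (7 - 14 + (⅙)*4356 - 44)) = -7970*(2624 + (7 - 14 + 726 - 44)) = -7970*(2624 + 675) = -7970*3299 = -26293030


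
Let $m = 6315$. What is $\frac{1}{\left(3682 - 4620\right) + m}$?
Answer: $\frac{1}{5377} \approx 0.00018598$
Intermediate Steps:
$\frac{1}{\left(3682 - 4620\right) + m} = \frac{1}{\left(3682 - 4620\right) + 6315} = \frac{1}{-938 + 6315} = \frac{1}{5377}$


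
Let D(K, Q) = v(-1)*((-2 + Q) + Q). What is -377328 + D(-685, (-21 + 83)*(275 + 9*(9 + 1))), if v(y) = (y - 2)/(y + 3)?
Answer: -445215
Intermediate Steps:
v(y) = (-2 + y)/(3 + y)
D(K, Q) = 3 - 3*Q (D(K, Q) = ((-2 - 1)/(3 - 1))*((-2 + Q) + Q) = (-3/2)*(-2 + 2*Q) = ((½)*(-3))*(-2 + 2*Q) = -3*(-2 + 2*Q)/2 = 3 - 3*Q)
-377328 + D(-685, (-21 + 83)*(275 + 9*(9 + 1))) = -377328 + (3 - 3*(-21 + 83)*(275 + 9*(9 + 1))) = -377328 + (3 - 186*(275 + 9*10)) = -377328 + (3 - 186*(275 + 90)) = -377328 + (3 - 186*365) = -377328 + (3 - 3*22630) = -377328 + (3 - 67890) = -377328 - 67887 = -445215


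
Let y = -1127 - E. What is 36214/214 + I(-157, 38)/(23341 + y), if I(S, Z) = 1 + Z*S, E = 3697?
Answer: 334649064/1981319 ≈ 168.90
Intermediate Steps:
I(S, Z) = 1 + S*Z
y = -4824 (y = -1127 - 1*3697 = -1127 - 3697 = -4824)
36214/214 + I(-157, 38)/(23341 + y) = 36214/214 + (1 - 157*38)/(23341 - 4824) = 36214*(1/214) + (1 - 5966)/18517 = 18107/107 - 5965*1/18517 = 18107/107 - 5965/18517 = 334649064/1981319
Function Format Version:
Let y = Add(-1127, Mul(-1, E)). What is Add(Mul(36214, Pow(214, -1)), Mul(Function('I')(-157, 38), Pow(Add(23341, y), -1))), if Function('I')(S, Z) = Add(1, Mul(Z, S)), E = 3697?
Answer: Rational(334649064, 1981319) ≈ 168.90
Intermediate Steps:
Function('I')(S, Z) = Add(1, Mul(S, Z))
y = -4824 (y = Add(-1127, Mul(-1, 3697)) = Add(-1127, -3697) = -4824)
Add(Mul(36214, Pow(214, -1)), Mul(Function('I')(-157, 38), Pow(Add(23341, y), -1))) = Add(Mul(36214, Pow(214, -1)), Mul(Add(1, Mul(-157, 38)), Pow(Add(23341, -4824), -1))) = Add(Mul(36214, Rational(1, 214)), Mul(Add(1, -5966), Pow(18517, -1))) = Add(Rational(18107, 107), Mul(-5965, Rational(1, 18517))) = Add(Rational(18107, 107), Rational(-5965, 18517)) = Rational(334649064, 1981319)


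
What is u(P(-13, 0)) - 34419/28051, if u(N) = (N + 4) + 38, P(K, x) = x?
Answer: 1143723/28051 ≈ 40.773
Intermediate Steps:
u(N) = 42 + N (u(N) = (4 + N) + 38 = 42 + N)
u(P(-13, 0)) - 34419/28051 = (42 + 0) - 34419/28051 = 42 - 34419/28051 = 1143723/28051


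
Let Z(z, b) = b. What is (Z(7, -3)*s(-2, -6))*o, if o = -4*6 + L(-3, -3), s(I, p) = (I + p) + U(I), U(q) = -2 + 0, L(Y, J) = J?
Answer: -810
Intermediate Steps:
U(q) = -2
s(I, p) = -2 + I + p (s(I, p) = (I + p) - 2 = -2 + I + p)
o = -27 (o = -4*6 - 3 = -24 - 3 = -27)
(Z(7, -3)*s(-2, -6))*o = -3*(-2 - 2 - 6)*(-27) = -3*(-10)*(-27) = 30*(-27) = -810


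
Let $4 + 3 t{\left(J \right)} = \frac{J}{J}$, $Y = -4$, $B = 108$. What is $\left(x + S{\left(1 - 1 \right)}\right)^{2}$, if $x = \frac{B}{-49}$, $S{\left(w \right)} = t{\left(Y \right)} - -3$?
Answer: $\frac{100}{2401} \approx 0.041649$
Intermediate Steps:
$t{\left(J \right)} = -1$ ($t{\left(J \right)} = - \frac{4}{3} + \frac{J \frac{1}{J}}{3} = - \frac{4}{3} + \frac{1}{3} \cdot 1 = - \frac{4}{3} + \frac{1}{3} = -1$)
$S{\left(w \right)} = 2$ ($S{\left(w \right)} = -1 - -3 = -1 + 3 = 2$)
$x = - \frac{108}{49}$ ($x = \frac{108}{-49} = 108 \left(- \frac{1}{49}\right) = - \frac{108}{49} \approx -2.2041$)
$\left(x + S{\left(1 - 1 \right)}\right)^{2} = \left(- \frac{108}{49} + 2\right)^{2} = \left(- \frac{10}{49}\right)^{2} = \frac{100}{2401}$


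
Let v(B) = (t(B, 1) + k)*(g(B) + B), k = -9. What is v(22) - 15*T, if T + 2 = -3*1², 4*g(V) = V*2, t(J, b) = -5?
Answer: -387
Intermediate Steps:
g(V) = V/2 (g(V) = (V*2)/4 = (2*V)/4 = V/2)
T = -5 (T = -2 - 3*1² = -2 - 3*1 = -2 - 3 = -5)
v(B) = -21*B (v(B) = (-5 - 9)*(B/2 + B) = -21*B)
v(22) - 15*T = -21*22 - 15*(-5) = -462 - 1*(-75) = -462 + 75 = -387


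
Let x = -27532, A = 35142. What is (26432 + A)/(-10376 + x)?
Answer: -30787/18954 ≈ -1.6243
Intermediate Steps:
(26432 + A)/(-10376 + x) = (26432 + 35142)/(-10376 - 27532) = 61574/(-37908) = 61574*(-1/37908) = -30787/18954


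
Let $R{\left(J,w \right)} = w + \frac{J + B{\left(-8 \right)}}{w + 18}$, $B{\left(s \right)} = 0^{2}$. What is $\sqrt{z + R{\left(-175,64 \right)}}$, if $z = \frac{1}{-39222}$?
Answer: $\frac{7 \sqrt{90694183291}}{268017} \approx 7.8655$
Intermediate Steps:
$B{\left(s \right)} = 0$
$R{\left(J,w \right)} = w + \frac{J}{18 + w}$ ($R{\left(J,w \right)} = w + \frac{J + 0}{w + 18} = w + \frac{J}{18 + w}$)
$z = - \frac{1}{39222} \approx -2.5496 \cdot 10^{-5}$
$\sqrt{z + R{\left(-175,64 \right)}} = \sqrt{- \frac{1}{39222} + \frac{-175 + 64^{2} + 18 \cdot 64}{18 + 64}} = \sqrt{- \frac{1}{39222} + \frac{-175 + 4096 + 1152}{82}} = \sqrt{- \frac{1}{39222} + \frac{1}{82} \cdot 5073} = \sqrt{- \frac{1}{39222} + \frac{5073}{82}} = \sqrt{\frac{49743281}{804051}} = \frac{7 \sqrt{90694183291}}{268017}$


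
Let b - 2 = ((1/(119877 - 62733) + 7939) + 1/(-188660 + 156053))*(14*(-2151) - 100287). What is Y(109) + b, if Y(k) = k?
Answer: -71443774816873381/69010904 ≈ -1.0353e+9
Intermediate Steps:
b = -71443782339061917/69010904 (b = 2 + ((1/(119877 - 62733) + 7939) + 1/(-188660 + 156053))*(14*(-2151) - 100287) = 2 + ((1/57144 + 7939) + 1/(-32607))*(-30114 - 100287) = 2 + ((1/57144 + 7939) - 1/32607)*(-130401) = 2 + (453666217/57144 - 1/32607)*(-130401) = 2 + (4930898093525/621098136)*(-130401) = 2 - 71443782477083725/69010904 = -71443782339061917/69010904 ≈ -1.0353e+9)
Y(109) + b = 109 - 71443782339061917/69010904 = -71443774816873381/69010904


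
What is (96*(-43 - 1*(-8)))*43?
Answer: -144480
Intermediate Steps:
(96*(-43 - 1*(-8)))*43 = (96*(-43 + 8))*43 = (96*(-35))*43 = -3360*43 = -144480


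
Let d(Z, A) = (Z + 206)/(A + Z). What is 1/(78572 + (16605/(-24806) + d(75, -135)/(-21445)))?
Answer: 15958940100/1253915162195693 ≈ 1.2727e-5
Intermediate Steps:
d(Z, A) = (206 + Z)/(A + Z)
1/(78572 + (16605/(-24806) + d(75, -135)/(-21445))) = 1/(78572 + (16605/(-24806) + ((206 + 75)/(-135 + 75))/(-21445))) = 1/(78572 + (16605*(-1/24806) + (281/(-60))*(-1/21445))) = 1/(78572 + (-16605/24806 - 1/60*281*(-1/21445))) = 1/(78572 + (-16605/24806 - 281/60*(-1/21445))) = 1/(78572 + (-16605/24806 + 281/1286700)) = 1/(78572 - 10679341507/15958940100) = 1/(1253915162195693/15958940100) = 15958940100/1253915162195693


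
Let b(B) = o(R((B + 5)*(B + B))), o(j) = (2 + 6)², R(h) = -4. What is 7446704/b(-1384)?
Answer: 465419/4 ≈ 1.1635e+5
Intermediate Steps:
o(j) = 64 (o(j) = 8² = 64)
b(B) = 64
7446704/b(-1384) = 7446704/64 = 7446704*(1/64) = 465419/4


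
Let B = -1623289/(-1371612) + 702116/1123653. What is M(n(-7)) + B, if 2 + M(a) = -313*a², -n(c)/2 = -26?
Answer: -758819946180365/896577044 ≈ -8.4635e+5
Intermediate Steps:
n(c) = 52 (n(c) = -2*(-26) = 52)
M(a) = -2 - 313*a²
B = 1621317211/896577044 (B = -1623289*(-1/1371612) + 702116*(1/1123653) = 1623289/1371612 + 3676/5883 = 1621317211/896577044 ≈ 1.8083)
M(n(-7)) + B = (-2 - 313*52²) + 1621317211/896577044 = (-2 - 313*2704) + 1621317211/896577044 = (-2 - 846352) + 1621317211/896577044 = -846354 + 1621317211/896577044 = -758819946180365/896577044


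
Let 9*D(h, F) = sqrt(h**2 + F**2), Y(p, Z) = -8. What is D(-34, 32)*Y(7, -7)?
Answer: -16*sqrt(545)/9 ≈ -41.503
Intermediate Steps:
D(h, F) = sqrt(F**2 + h**2)/9 (D(h, F) = sqrt(h**2 + F**2)/9 = sqrt(F**2 + h**2)/9)
D(-34, 32)*Y(7, -7) = (sqrt(32**2 + (-34)**2)/9)*(-8) = (sqrt(1024 + 1156)/9)*(-8) = (sqrt(2180)/9)*(-8) = ((2*sqrt(545))/9)*(-8) = (2*sqrt(545)/9)*(-8) = -16*sqrt(545)/9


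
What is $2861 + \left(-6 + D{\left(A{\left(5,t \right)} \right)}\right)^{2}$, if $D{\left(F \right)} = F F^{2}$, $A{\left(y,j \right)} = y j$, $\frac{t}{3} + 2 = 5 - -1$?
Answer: $46653410897$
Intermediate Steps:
$t = 12$ ($t = -6 + 3 \left(5 - -1\right) = -6 + 3 \left(5 + 1\right) = -6 + 3 \cdot 6 = -6 + 18 = 12$)
$A{\left(y,j \right)} = j y$
$D{\left(F \right)} = F^{3}$
$2861 + \left(-6 + D{\left(A{\left(5,t \right)} \right)}\right)^{2} = 2861 + \left(-6 + \left(12 \cdot 5\right)^{3}\right)^{2} = 2861 + \left(-6 + 60^{3}\right)^{2} = 2861 + \left(-6 + 216000\right)^{2} = 2861 + 215994^{2} = 2861 + 46653408036 = 46653410897$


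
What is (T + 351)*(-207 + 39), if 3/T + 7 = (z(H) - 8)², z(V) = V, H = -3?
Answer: -1120476/19 ≈ -58972.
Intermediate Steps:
T = 1/38 (T = 3/(-7 + (-3 - 8)²) = 3/(-7 + (-11)²) = 3/(-7 + 121) = 3/114 = 3*(1/114) = 1/38 ≈ 0.026316)
(T + 351)*(-207 + 39) = (1/38 + 351)*(-207 + 39) = (13339/38)*(-168) = -1120476/19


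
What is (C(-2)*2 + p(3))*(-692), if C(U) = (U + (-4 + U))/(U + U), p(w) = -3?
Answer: -692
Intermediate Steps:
C(U) = (-4 + 2*U)/(2*U) (C(U) = (-4 + 2*U)/((2*U)) = (-4 + 2*U)*(1/(2*U)) = (-4 + 2*U)/(2*U))
(C(-2)*2 + p(3))*(-692) = (((-2 - 2)/(-2))*2 - 3)*(-692) = (-1/2*(-4)*2 - 3)*(-692) = (2*2 - 3)*(-692) = (4 - 3)*(-692) = 1*(-692) = -692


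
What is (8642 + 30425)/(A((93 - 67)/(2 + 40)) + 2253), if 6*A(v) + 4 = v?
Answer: 4922442/283807 ≈ 17.344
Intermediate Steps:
A(v) = -2/3 + v/6
(8642 + 30425)/(A((93 - 67)/(2 + 40)) + 2253) = (8642 + 30425)/((-2/3 + ((93 - 67)/(2 + 40))/6) + 2253) = 39067/((-2/3 + (26/42)/6) + 2253) = 39067/((-2/3 + (26*(1/42))/6) + 2253) = 39067/((-2/3 + (1/6)*(13/21)) + 2253) = 39067/((-2/3 + 13/126) + 2253) = 39067/(-71/126 + 2253) = 39067/(283807/126) = 39067*(126/283807) = 4922442/283807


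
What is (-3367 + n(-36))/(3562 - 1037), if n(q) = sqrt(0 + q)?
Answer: -3367/2525 + 6*I/2525 ≈ -1.3335 + 0.0023762*I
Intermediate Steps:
n(q) = sqrt(q)
(-3367 + n(-36))/(3562 - 1037) = (-3367 + sqrt(-36))/(3562 - 1037) = (-3367 + 6*I)/2525 = (-3367 + 6*I)*(1/2525) = -3367/2525 + 6*I/2525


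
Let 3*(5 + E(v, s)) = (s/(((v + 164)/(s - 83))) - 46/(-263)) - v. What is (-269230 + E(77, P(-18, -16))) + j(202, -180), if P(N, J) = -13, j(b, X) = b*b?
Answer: -14480155800/63383 ≈ -2.2846e+5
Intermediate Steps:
j(b, X) = b²
E(v, s) = -3899/789 - v/3 + s*(-83 + s)/(3*(164 + v)) (E(v, s) = -5 + ((s/(((v + 164)/(s - 83))) - 46/(-263)) - v)/3 = -5 + ((s/(((164 + v)/(-83 + s))) - 46*(-1/263)) - v)/3 = -5 + ((s/(((164 + v)/(-83 + s))) + 46/263) - v)/3 = -5 + ((s*((-83 + s)/(164 + v)) + 46/263) - v)/3 = -5 + ((s*(-83 + s)/(164 + v) + 46/263) - v)/3 = -5 + ((46/263 + s*(-83 + s)/(164 + v)) - v)/3 = -5 + (46/263 - v + s*(-83 + s)/(164 + v))/3 = -5 + (46/789 - v/3 + s*(-83 + s)/(3*(164 + v))) = -3899/789 - v/3 + s*(-83 + s)/(3*(164 + v)))
(-269230 + E(77, P(-18, -16))) + j(202, -180) = (-269230 + (-639436 - 47031*77 - 21829*(-13) - 263*77² + 263*(-13)²)/(789*(164 + 77))) + 202² = (-269230 + (1/789)*(-639436 - 3621387 + 283777 - 263*5929 + 263*169)/241) + 40804 = (-269230 + (1/789)*(1/241)*(-639436 - 3621387 + 283777 - 1559327 + 44447)) + 40804 = (-269230 + (1/789)*(1/241)*(-5491926)) + 40804 = (-269230 - 1830642/63383) + 40804 = -17066435732/63383 + 40804 = -14480155800/63383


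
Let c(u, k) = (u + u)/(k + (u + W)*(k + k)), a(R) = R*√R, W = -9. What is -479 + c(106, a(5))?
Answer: -479 + 212*√5/4875 ≈ -478.90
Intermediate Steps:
a(R) = R^(3/2)
c(u, k) = 2*u/(k + 2*k*(-9 + u)) (c(u, k) = (u + u)/(k + (u - 9)*(k + k)) = (2*u)/(k + (-9 + u)*(2*k)) = (2*u)/(k + 2*k*(-9 + u)) = 2*u/(k + 2*k*(-9 + u)))
-479 + c(106, a(5)) = -479 + 2*106/(5^(3/2)*(-17 + 2*106)) = -479 + 2*106/((5*√5)*(-17 + 212)) = -479 + 2*106*(√5/25)/195 = -479 + 2*106*(√5/25)*(1/195) = -479 + 212*√5/4875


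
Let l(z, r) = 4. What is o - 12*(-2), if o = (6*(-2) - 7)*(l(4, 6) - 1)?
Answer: -33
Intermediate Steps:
o = -57 (o = (6*(-2) - 7)*(4 - 1) = (-12 - 7)*3 = -19*3 = -57)
o - 12*(-2) = -57 - 12*(-2) = -57 - 4*(-6) = -57 + 24 = -33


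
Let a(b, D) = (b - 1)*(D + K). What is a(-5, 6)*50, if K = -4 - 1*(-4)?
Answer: -1800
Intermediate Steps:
K = 0 (K = -4 + 4 = 0)
a(b, D) = D*(-1 + b) (a(b, D) = (b - 1)*(D + 0) = (-1 + b)*D = D*(-1 + b))
a(-5, 6)*50 = (6*(-1 - 5))*50 = (6*(-6))*50 = -36*50 = -1800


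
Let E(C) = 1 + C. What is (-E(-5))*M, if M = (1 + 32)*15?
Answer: 1980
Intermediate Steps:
M = 495 (M = 33*15 = 495)
(-E(-5))*M = -(1 - 5)*495 = -1*(-4)*495 = 4*495 = 1980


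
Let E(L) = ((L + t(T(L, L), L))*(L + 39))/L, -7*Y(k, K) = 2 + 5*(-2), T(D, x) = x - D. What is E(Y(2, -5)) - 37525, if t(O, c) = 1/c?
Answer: -16779447/448 ≈ -37454.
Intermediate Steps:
Y(k, K) = 8/7 (Y(k, K) = -(2 + 5*(-2))/7 = -(2 - 10)/7 = -⅐*(-8) = 8/7)
E(L) = (39 + L)*(L + 1/L)/L (E(L) = ((L + 1/L)*(L + 39))/L = ((L + 1/L)*(39 + L))/L = ((39 + L)*(L + 1/L))/L = (39 + L)*(L + 1/L)/L)
E(Y(2, -5)) - 37525 = (39 + 8/7 + 1/(8/7) + 39/(8/7)²) - 37525 = (39 + 8/7 + 7/8 + 39*(49/64)) - 37525 = (39 + 8/7 + 7/8 + 1911/64) - 37525 = 31753/448 - 37525 = -16779447/448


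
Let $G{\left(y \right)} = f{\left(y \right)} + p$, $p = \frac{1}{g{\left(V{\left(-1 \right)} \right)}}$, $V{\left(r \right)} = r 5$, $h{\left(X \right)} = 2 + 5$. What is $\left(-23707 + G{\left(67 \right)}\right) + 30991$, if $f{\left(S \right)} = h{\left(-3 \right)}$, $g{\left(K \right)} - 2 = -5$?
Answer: $\frac{21872}{3} \approx 7290.7$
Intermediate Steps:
$h{\left(X \right)} = 7$
$V{\left(r \right)} = 5 r$
$g{\left(K \right)} = -3$ ($g{\left(K \right)} = 2 - 5 = -3$)
$p = - \frac{1}{3}$ ($p = \frac{1}{-3} = - \frac{1}{3} \approx -0.33333$)
$f{\left(S \right)} = 7$
$G{\left(y \right)} = \frac{20}{3}$ ($G{\left(y \right)} = 7 - \frac{1}{3} = \frac{20}{3}$)
$\left(-23707 + G{\left(67 \right)}\right) + 30991 = \left(-23707 + \frac{20}{3}\right) + 30991 = - \frac{71101}{3} + 30991 = \frac{21872}{3}$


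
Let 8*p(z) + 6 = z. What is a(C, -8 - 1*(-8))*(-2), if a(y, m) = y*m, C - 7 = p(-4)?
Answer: 0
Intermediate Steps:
p(z) = -¾ + z/8
C = 23/4 (C = 7 + (-¾ + (⅛)*(-4)) = 7 + (-¾ - ½) = 7 - 5/4 = 23/4 ≈ 5.7500)
a(y, m) = m*y
a(C, -8 - 1*(-8))*(-2) = ((-8 - 1*(-8))*(23/4))*(-2) = ((-8 + 8)*(23/4))*(-2) = (0*(23/4))*(-2) = 0*(-2) = 0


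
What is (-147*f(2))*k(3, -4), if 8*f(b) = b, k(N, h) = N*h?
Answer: 441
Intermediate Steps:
f(b) = b/8
(-147*f(2))*k(3, -4) = (-147*2/8)*(3*(-4)) = -147*¼*(-12) = -147/4*(-12) = 441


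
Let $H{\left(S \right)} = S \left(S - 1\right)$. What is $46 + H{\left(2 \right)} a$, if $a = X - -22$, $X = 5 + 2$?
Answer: $104$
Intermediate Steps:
$X = 7$
$H{\left(S \right)} = S \left(-1 + S\right)$ ($H{\left(S \right)} = S \left(S + \left(-2 + 1\right)\right) = S \left(S - 1\right) = S \left(-1 + S\right)$)
$a = 29$ ($a = 7 - -22 = 7 + 22 = 29$)
$46 + H{\left(2 \right)} a = 46 + 2 \left(-1 + 2\right) 29 = 46 + 2 \cdot 1 \cdot 29 = 46 + 2 \cdot 29 = 46 + 58 = 104$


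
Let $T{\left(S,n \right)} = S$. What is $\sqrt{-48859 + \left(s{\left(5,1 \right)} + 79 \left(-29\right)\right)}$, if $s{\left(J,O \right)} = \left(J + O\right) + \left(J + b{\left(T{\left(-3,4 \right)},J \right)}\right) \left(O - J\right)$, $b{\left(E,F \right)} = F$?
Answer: $4 i \sqrt{3199} \approx 226.24 i$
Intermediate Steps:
$s{\left(J,O \right)} = J + O + 2 J \left(O - J\right)$ ($s{\left(J,O \right)} = \left(J + O\right) + \left(J + J\right) \left(O - J\right) = \left(J + O\right) + 2 J \left(O - J\right) = J + O + 2 J \left(O - J\right)$)
$\sqrt{-48859 + \left(s{\left(5,1 \right)} + 79 \left(-29\right)\right)} = \sqrt{-48859 + \left(\left(5 + 1 - 2 \cdot 5^{2} + 2 \cdot 5 \cdot 1\right) + 79 \left(-29\right)\right)} = \sqrt{-48859 + \left(\left(5 + 1 - 50 + 10\right) - 2291\right)} = \sqrt{-48859 - 2325} = \sqrt{-51184} = 4 i \sqrt{3199}$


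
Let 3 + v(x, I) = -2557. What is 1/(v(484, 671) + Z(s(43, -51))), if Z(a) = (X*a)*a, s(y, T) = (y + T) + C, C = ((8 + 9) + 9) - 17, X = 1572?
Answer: -1/988 ≈ -0.0010121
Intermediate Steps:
C = 9 (C = (17 + 9) - 17 = 26 - 17 = 9)
v(x, I) = -2560 (v(x, I) = -3 - 2557 = -2560)
s(y, T) = 9 + T + y (s(y, T) = (y + T) + 9 = (T + y) + 9 = 9 + T + y)
Z(a) = 1572*a**2 (Z(a) = (1572*a)*a = 1572*a**2)
1/(v(484, 671) + Z(s(43, -51))) = 1/(-2560 + 1572*(9 - 51 + 43)**2) = 1/(-2560 + 1572*1**2) = 1/(-2560 + 1572*1) = 1/(-2560 + 1572) = 1/(-988) = -1/988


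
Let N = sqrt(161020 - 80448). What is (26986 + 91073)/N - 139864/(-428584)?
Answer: 17483/53573 + 118059*sqrt(20143)/40286 ≈ 416.24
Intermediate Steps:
N = 2*sqrt(20143) (N = sqrt(80572) = 2*sqrt(20143) ≈ 283.85)
(26986 + 91073)/N - 139864/(-428584) = (26986 + 91073)/((2*sqrt(20143))) - 139864/(-428584) = 118059*(sqrt(20143)/40286) - 139864*(-1/428584) = 118059*sqrt(20143)/40286 + 17483/53573 = 17483/53573 + 118059*sqrt(20143)/40286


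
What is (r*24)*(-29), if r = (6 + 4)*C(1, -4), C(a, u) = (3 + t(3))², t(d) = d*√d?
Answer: -250560 - 125280*√3 ≈ -4.6755e+5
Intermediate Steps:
t(d) = d^(3/2)
C(a, u) = (3 + 3*√3)² (C(a, u) = (3 + 3^(3/2))² = (3 + 3*√3)²)
r = 360 + 180*√3 (r = (6 + 4)*(36 + 18*√3) = 10*(36 + 18*√3) = 360 + 180*√3 ≈ 671.77)
(r*24)*(-29) = ((360 + 180*√3)*24)*(-29) = (8640 + 4320*√3)*(-29) = -250560 - 125280*√3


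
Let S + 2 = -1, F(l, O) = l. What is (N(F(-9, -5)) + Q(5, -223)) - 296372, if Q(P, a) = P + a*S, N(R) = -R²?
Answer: -295779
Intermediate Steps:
S = -3 (S = -2 - 1 = -3)
Q(P, a) = P - 3*a (Q(P, a) = P + a*(-3) = P - 3*a)
(N(F(-9, -5)) + Q(5, -223)) - 296372 = (-1*(-9)² + (5 - 3*(-223))) - 296372 = (-1*81 + (5 + 669)) - 296372 = (-81 + 674) - 296372 = 593 - 296372 = -295779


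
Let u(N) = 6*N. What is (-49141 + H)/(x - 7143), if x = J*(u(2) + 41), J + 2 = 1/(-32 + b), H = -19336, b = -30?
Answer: 4245574/449491 ≈ 9.4453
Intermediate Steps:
J = -125/62 (J = -2 + 1/(-32 - 30) = -2 + 1/(-62) = -2 - 1/62 = -125/62 ≈ -2.0161)
x = -6625/62 (x = -125*(6*2 + 41)/62 = -125*(12 + 41)/62 = -125/62*53 = -6625/62 ≈ -106.85)
(-49141 + H)/(x - 7143) = (-49141 - 19336)/(-6625/62 - 7143) = -68477/(-449491/62) = -68477*(-62/449491) = 4245574/449491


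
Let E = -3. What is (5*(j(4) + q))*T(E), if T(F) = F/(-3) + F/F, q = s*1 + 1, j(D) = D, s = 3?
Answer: 80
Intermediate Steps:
q = 4 (q = 3*1 + 1 = 3 + 1 = 4)
T(F) = 1 - F/3 (T(F) = F*(-⅓) + 1 = -F/3 + 1 = 1 - F/3)
(5*(j(4) + q))*T(E) = (5*(4 + 4))*(1 - ⅓*(-3)) = (5*8)*(1 + 1) = 40*2 = 80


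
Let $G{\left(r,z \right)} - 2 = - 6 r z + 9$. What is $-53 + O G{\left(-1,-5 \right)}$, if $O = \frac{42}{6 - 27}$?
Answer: $-15$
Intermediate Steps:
$O = -2$ ($O = \frac{42}{6 - 27} = \frac{42}{-21} = 42 \left(- \frac{1}{21}\right) = -2$)
$G{\left(r,z \right)} = 11 - 6 r z$ ($G{\left(r,z \right)} = 2 + \left(- 6 r z + 9\right) = 2 - \left(-9 + 6 r z\right) = 11 - 6 r z$)
$-53 + O G{\left(-1,-5 \right)} = -53 - 2 \left(11 - \left(-6\right) \left(-5\right)\right) = -53 - 2 \left(11 - 30\right) = -53 - -38 = -53 + 38 = -15$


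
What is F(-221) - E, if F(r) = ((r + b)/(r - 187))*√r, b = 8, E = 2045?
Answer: -2045 + 71*I*√221/136 ≈ -2045.0 + 7.761*I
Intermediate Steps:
F(r) = √r*(8 + r)/(-187 + r) (F(r) = ((r + 8)/(r - 187))*√r = ((8 + r)/(-187 + r))*√r = √r*(8 + r)/(-187 + r))
F(-221) - E = √(-221)*(8 - 221)/(-187 - 221) - 1*2045 = (I*√221)*(-213)/(-408) - 2045 = (I*√221)*(-1/408)*(-213) - 2045 = 71*I*√221/136 - 2045 = -2045 + 71*I*√221/136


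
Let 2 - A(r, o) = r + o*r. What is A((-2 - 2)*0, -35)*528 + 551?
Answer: 1607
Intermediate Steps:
A(r, o) = 2 - r - o*r (A(r, o) = 2 - (r + o*r) = 2 + (-r - o*r) = 2 - r - o*r)
A((-2 - 2)*0, -35)*528 + 551 = (2 - (-2 - 2)*0 - 1*(-35)*(-2 - 2)*0)*528 + 551 = (2 - (-4)*0 - 1*(-35)*(-4*0))*528 + 551 = (2 - 1*0 - 1*(-35)*0)*528 + 551 = (2 + 0 + 0)*528 + 551 = 2*528 + 551 = 1056 + 551 = 1607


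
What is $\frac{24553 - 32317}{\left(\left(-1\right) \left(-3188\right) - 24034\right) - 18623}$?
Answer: $\frac{7764}{39469} \approx 0.19671$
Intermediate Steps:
$\frac{24553 - 32317}{\left(\left(-1\right) \left(-3188\right) - 24034\right) - 18623} = - \frac{7764}{\left(3188 - 24034\right) - 18623} = - \frac{7764}{-20846 - 18623} = - \frac{7764}{-39469} = \left(-7764\right) \left(- \frac{1}{39469}\right) = \frac{7764}{39469}$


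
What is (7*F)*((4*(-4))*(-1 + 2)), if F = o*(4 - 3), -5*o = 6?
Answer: 672/5 ≈ 134.40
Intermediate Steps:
o = -6/5 (o = -1/5*6 = -6/5 ≈ -1.2000)
F = -6/5 (F = -6*(4 - 3)/5 = -6/5*1 = -6/5 ≈ -1.2000)
(7*F)*((4*(-4))*(-1 + 2)) = (7*(-6/5))*((4*(-4))*(-1 + 2)) = -(-672)/5 = -42/5*(-16) = 672/5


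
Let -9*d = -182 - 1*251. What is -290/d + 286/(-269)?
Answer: -825928/116477 ≈ -7.0909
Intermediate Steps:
d = 433/9 (d = -(-182 - 1*251)/9 = -(-182 - 251)/9 = -1/9*(-433) = 433/9 ≈ 48.111)
-290/d + 286/(-269) = -290/433/9 + 286/(-269) = -290*9/433 + 286*(-1/269) = -2610/433 - 286/269 = -825928/116477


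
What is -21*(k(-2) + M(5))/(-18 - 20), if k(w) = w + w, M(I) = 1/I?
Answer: -21/10 ≈ -2.1000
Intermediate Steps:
k(w) = 2*w
-21*(k(-2) + M(5))/(-18 - 20) = -21*(2*(-2) + 1/5)/(-18 - 20) = -21*(-4 + ⅕)/(-38) = -(-399)*(-1)/(5*38) = -21*⅒ = -21/10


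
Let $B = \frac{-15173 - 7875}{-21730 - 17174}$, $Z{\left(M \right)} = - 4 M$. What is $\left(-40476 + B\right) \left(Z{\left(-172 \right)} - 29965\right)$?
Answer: $\frac{1920882580413}{1621} \approx 1.185 \cdot 10^{9}$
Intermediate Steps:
$B = \frac{2881}{4863}$ ($B = - \frac{23048}{-38904} = \left(-23048\right) \left(- \frac{1}{38904}\right) = \frac{2881}{4863} \approx 0.59243$)
$\left(-40476 + B\right) \left(Z{\left(-172 \right)} - 29965\right) = \left(-40476 + \frac{2881}{4863}\right) \left(\left(-4\right) \left(-172\right) - 29965\right) = - \frac{196831907 \left(688 - 29965\right)}{4863} = \left(- \frac{196831907}{4863}\right) \left(-29277\right) = \frac{1920882580413}{1621}$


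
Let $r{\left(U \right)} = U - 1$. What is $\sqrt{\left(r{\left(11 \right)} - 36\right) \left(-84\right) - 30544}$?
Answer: $2 i \sqrt{7090} \approx 168.4 i$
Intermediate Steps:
$r{\left(U \right)} = -1 + U$
$\sqrt{\left(r{\left(11 \right)} - 36\right) \left(-84\right) - 30544} = \sqrt{\left(\left(-1 + 11\right) - 36\right) \left(-84\right) - 30544} = \sqrt{\left(10 - 36\right) \left(-84\right) - 30544} = \sqrt{\left(-26\right) \left(-84\right) - 30544} = \sqrt{2184 - 30544} = \sqrt{-28360} = 2 i \sqrt{7090}$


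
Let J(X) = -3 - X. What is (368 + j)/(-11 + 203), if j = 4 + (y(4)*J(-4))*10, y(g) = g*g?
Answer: 133/48 ≈ 2.7708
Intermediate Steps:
y(g) = g²
j = 164 (j = 4 + (4²*(-3 - 1*(-4)))*10 = 4 + (16*(-3 + 4))*10 = 4 + (16*1)*10 = 4 + 16*10 = 4 + 160 = 164)
(368 + j)/(-11 + 203) = (368 + 164)/(-11 + 203) = 532/192 = 532*(1/192) = 133/48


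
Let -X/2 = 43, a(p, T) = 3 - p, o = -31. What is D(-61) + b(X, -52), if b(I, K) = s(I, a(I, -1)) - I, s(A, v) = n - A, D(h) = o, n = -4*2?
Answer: 133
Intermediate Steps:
n = -8
D(h) = -31
X = -86 (X = -2*43 = -86)
s(A, v) = -8 - A
b(I, K) = -8 - 2*I (b(I, K) = (-8 - I) - I = -8 - 2*I)
D(-61) + b(X, -52) = -31 + (-8 - 2*(-86)) = -31 + (-8 + 172) = -31 + 164 = 133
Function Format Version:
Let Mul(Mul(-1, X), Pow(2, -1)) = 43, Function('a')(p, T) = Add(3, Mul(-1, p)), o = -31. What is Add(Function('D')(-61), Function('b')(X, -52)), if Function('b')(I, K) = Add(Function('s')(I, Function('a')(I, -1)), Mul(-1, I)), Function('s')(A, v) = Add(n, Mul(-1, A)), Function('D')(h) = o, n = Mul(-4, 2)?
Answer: 133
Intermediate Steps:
n = -8
Function('D')(h) = -31
X = -86 (X = Mul(-2, 43) = -86)
Function('s')(A, v) = Add(-8, Mul(-1, A))
Function('b')(I, K) = Add(-8, Mul(-2, I)) (Function('b')(I, K) = Add(Add(-8, Mul(-1, I)), Mul(-1, I)) = Add(-8, Mul(-2, I)))
Add(Function('D')(-61), Function('b')(X, -52)) = Add(-31, Add(-8, Mul(-2, -86))) = Add(-31, Add(-8, 172)) = Add(-31, 164) = 133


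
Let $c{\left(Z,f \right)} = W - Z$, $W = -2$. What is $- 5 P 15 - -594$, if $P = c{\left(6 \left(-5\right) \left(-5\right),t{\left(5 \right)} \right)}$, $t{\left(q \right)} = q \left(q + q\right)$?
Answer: $11994$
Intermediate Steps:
$t{\left(q \right)} = 2 q^{2}$ ($t{\left(q \right)} = q 2 q = 2 q^{2}$)
$c{\left(Z,f \right)} = -2 - Z$
$P = -152$ ($P = -2 - 6 \left(-5\right) \left(-5\right) = -2 - \left(-30\right) \left(-5\right) = -2 - 150 = -152$)
$- 5 P 15 - -594 = \left(-5\right) \left(-152\right) 15 - -594 = 760 \cdot 15 + 594 = 11400 + 594 = 11994$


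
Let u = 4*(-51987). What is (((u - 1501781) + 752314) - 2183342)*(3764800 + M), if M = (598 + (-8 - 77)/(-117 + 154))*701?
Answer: -486026935234137/37 ≈ -1.3136e+13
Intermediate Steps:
u = -207948
M = 15450741/37 (M = (598 - 85/37)*701 = (22041/37)*701 = 15450741/37 ≈ 4.1759e+5)
(((u - 1501781) + 752314) - 2183342)*(3764800 + M) = (((-207948 - 1501781) + 752314) - 2183342)*(3764800 + 15450741/37) = ((-1709729 + 752314) - 2183342)*(154748341/37) = (-957415 - 2183342)*(154748341/37) = -3140757*154748341/37 = -486026935234137/37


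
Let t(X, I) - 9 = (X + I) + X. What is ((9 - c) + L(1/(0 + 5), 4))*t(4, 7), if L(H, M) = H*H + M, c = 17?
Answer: -2376/25 ≈ -95.040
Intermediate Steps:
t(X, I) = 9 + I + 2*X (t(X, I) = 9 + ((X + I) + X) = 9 + ((I + X) + X) = 9 + (I + 2*X) = 9 + I + 2*X)
L(H, M) = M + H² (L(H, M) = H² + M = M + H²)
((9 - c) + L(1/(0 + 5), 4))*t(4, 7) = ((9 - 1*17) + (4 + (1/(0 + 5))²))*(9 + 7 + 2*4) = ((9 - 17) + (4 + (1/5)²))*(9 + 7 + 8) = (-8 + (4 + (⅕)²))*24 = (-8 + (4 + 1/25))*24 = (-8 + 101/25)*24 = -99/25*24 = -2376/25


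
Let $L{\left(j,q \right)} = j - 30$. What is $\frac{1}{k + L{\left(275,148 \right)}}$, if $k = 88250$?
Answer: $\frac{1}{88495} \approx 1.13 \cdot 10^{-5}$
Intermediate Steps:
$L{\left(j,q \right)} = -30 + j$ ($L{\left(j,q \right)} = j - 30 = -30 + j$)
$\frac{1}{k + L{\left(275,148 \right)}} = \frac{1}{88250 + \left(-30 + 275\right)} = \frac{1}{88250 + 245} = \frac{1}{88495}$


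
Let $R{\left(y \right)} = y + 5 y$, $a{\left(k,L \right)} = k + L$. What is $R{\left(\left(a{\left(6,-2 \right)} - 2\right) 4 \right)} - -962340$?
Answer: $962388$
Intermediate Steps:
$a{\left(k,L \right)} = L + k$
$R{\left(y \right)} = 6 y$
$R{\left(\left(a{\left(6,-2 \right)} - 2\right) 4 \right)} - -962340 = 6 \left(\left(-2 + 6\right) - 2\right) 4 - -962340 = 6 \left(4 - 2\right) 4 + 962340 = 6 \cdot 2 \cdot 4 + 962340 = 6 \cdot 8 + 962340 = 48 + 962340 = 962388$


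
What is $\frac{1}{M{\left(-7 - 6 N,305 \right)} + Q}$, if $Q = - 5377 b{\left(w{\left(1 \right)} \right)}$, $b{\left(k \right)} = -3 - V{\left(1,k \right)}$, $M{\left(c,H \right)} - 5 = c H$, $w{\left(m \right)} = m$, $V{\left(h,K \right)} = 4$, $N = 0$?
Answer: $\frac{1}{35509} \approx 2.8162 \cdot 10^{-5}$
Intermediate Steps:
$M{\left(c,H \right)} = 5 + H c$ ($M{\left(c,H \right)} = 5 + c H = 5 + H c$)
$b{\left(k \right)} = -7$ ($b{\left(k \right)} = -3 - 4 = -7$)
$Q = 37639$ ($Q = \left(-5377\right) \left(-7\right) = 37639$)
$\frac{1}{M{\left(-7 - 6 N,305 \right)} + Q} = \frac{1}{\left(5 + 305 \left(-7 - 0\right)\right) + 37639} = \frac{1}{\left(5 + 305 \left(-7 + 0\right)\right) + 37639} = \frac{1}{\left(5 + 305 \left(-7\right)\right) + 37639} = \frac{1}{\left(5 - 2135\right) + 37639} = \frac{1}{-2130 + 37639} = \frac{1}{35509}$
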